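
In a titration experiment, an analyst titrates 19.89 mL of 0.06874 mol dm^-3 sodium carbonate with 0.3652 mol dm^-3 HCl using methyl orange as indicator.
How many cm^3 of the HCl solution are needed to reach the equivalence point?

7.488 mL

Na2CO3 + 2 HCl → 2 NaCl + H2O + CO2
n(Na2CO3) = 0.01989 L × 0.06874 mol/L = 1.367 × 10^-3 mol
From the 2:1 stoichiometry, n(HCl) = 2/1 × 1.367 × 10^-3 = 2.734 × 10^-3 mol
V(HCl) = 2.734 × 10^-3 mol / 0.3652 mol/L = 0.007488 L = 7.488 mL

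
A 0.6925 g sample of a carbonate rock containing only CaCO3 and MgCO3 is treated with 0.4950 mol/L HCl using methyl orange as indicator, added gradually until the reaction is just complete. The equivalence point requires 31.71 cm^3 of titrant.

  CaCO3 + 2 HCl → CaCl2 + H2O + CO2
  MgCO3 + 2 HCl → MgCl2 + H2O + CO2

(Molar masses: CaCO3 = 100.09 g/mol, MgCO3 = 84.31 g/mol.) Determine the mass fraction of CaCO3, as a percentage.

n(HCl) = 0.03171 × 0.4950 = 0.01570 mol
Let x = n(CaCO3), y = n(MgCO3).
Titrant: 2x + 2y = 0.01570;  mass: 100.09x + 84.31y = 0.6925
Solving, x = 1.953 × 10^-3 mol, y = 5.895 × 10^-3 mol
mass of CaCO3 = 1.953 × 10^-3 × 100.09 = 0.1955 g
% CaCO3 = 0.1955 / 0.6925 × 100 = 28.23 %

28.23 %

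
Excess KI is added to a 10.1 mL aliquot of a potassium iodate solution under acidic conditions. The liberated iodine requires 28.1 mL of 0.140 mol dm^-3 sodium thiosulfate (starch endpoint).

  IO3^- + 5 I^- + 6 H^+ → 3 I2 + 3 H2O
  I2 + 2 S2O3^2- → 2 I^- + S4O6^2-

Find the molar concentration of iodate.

n(S2O3^2-) = 0.0281 × 0.140 = 3.93 × 10^-3 mol
n(I2) = n(S2O3^2-)/2 = 1.97 × 10^-3 mol
From the 1:3 ratio, n(IO3^-) in the aliquot = 1/3 × 1.97 × 10^-3 = 6.56 × 10^-4 mol
[IO3^-] = 6.56 × 10^-4 / 0.0101 = 0.0649 mol/L

0.0649 mol/L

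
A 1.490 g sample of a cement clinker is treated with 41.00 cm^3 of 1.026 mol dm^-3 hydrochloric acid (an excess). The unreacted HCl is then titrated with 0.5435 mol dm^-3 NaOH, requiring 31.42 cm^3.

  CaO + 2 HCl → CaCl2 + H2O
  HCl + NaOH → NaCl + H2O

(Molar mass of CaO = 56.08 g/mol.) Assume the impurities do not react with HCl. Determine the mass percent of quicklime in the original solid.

n(HCl) added = 0.04100 × 1.026 = 0.04207 mol
n(NaOH) used in back-titration = 0.03142 × 0.5435 = 0.01708 mol
n(HCl) left over = 0.01708 mol (1:1 ratio)
n(HCl) consumed by analyte = 0.04207 − 0.01708 = 0.02499 mol
From the 1:2 ratio, n(CaO) = 1/2 × 0.02499 = 0.01249 mol
mass of CaO = 0.01249 × 56.08 = 0.7007 g
% CaO = 0.7007 / 1.490 × 100 = 47.03 %

47.03 %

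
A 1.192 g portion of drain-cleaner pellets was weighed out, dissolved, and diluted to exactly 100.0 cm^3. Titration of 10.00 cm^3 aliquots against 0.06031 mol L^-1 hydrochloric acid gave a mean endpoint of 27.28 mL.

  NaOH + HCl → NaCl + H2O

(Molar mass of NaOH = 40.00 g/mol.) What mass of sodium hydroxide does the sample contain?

n(HCl) per titration = 0.02728 × 0.06031 = 1.645 × 10^-3 mol
n(NaOH) in each aliquot = 1.645 × 10^-3 mol (1:1 ratio)
n(NaOH) in the whole flask = 1.645 × 10^-3 × 100.0/10.00 = 0.01645 mol
mass of NaOH = 0.01645 × 40.00 = 0.6581 g

0.6581 g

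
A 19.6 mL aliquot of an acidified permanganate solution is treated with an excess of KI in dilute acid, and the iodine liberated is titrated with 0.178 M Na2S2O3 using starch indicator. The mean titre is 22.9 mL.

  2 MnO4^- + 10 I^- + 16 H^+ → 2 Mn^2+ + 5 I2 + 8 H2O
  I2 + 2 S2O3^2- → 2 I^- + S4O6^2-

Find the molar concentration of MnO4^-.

n(S2O3^2-) = 0.0229 × 0.178 = 4.08 × 10^-3 mol
n(I2) = n(S2O3^2-)/2 = 2.04 × 10^-3 mol
From the 2:5 ratio, n(MnO4^-) in the aliquot = 2/5 × 2.04 × 10^-3 = 8.15 × 10^-4 mol
[MnO4^-] = 8.15 × 10^-4 / 0.0196 = 0.0416 mol/L

0.0416 M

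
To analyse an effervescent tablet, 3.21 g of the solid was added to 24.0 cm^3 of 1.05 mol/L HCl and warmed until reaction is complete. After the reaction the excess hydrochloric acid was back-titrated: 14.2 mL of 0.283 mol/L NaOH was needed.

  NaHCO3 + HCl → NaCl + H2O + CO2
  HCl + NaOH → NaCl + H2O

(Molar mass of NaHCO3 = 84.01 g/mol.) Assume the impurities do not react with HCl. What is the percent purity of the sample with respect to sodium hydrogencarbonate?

n(HCl) added = 0.0240 × 1.05 = 0.0252 mol
n(NaOH) used in back-titration = 0.0142 × 0.283 = 4.02 × 10^-3 mol
n(HCl) left over = 4.02 × 10^-3 mol (1:1 ratio)
n(HCl) consumed by analyte = 0.0252 − 4.02 × 10^-3 = 0.0212 mol
n(NaHCO3) = 0.0212 mol (1:1 ratio)
mass of NaHCO3 = 0.0212 × 84.01 = 1.78 g
% NaHCO3 = 1.78 / 3.21 × 100 = 55.4 %

55.4 %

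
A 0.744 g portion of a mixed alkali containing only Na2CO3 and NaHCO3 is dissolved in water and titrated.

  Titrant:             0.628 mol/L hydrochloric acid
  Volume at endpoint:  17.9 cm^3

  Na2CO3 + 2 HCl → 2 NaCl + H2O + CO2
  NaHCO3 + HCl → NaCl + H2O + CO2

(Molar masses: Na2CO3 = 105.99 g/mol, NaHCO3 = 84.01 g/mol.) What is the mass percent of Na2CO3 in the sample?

46.0 %

n(HCl) = 0.0179 × 0.628 = 0.0112 mol
Let x = n(Na2CO3), y = n(NaHCO3).
Titrant: 2x + 1y = 0.0112;  mass: 105.99x + 84.01y = 0.744
Solving, x = 3.23 × 10^-3 mol, y = 4.78 × 10^-3 mol
mass of Na2CO3 = 3.23 × 10^-3 × 105.99 = 0.342 g
% Na2CO3 = 0.342 / 0.744 × 100 = 46.0 %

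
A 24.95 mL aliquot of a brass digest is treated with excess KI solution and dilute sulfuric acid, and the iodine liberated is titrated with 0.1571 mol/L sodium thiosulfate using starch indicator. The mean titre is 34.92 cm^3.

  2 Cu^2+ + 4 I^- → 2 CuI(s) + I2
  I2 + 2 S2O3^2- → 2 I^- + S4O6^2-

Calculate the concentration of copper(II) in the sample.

n(S2O3^2-) = 0.03492 × 0.1571 = 5.486 × 10^-3 mol
n(I2) = n(S2O3^2-)/2 = 2.743 × 10^-3 mol
From the 2:1 ratio, n(Cu2+) in the aliquot = 2/1 × 2.743 × 10^-3 = 5.486 × 10^-3 mol
[Cu2+] = 5.486 × 10^-3 / 0.02495 = 0.2199 mol/L

0.2199 mol/L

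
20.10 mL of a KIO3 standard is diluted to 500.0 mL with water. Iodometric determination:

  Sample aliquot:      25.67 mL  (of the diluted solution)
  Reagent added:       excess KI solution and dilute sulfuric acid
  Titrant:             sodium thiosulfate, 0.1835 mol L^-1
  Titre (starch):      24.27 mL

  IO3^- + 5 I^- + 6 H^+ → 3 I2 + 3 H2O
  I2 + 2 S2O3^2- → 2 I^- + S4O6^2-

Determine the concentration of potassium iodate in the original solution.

n(S2O3^2-) = 0.02427 × 0.1835 = 4.454 × 10^-3 mol
n(I2) = n(S2O3^2-)/2 = 2.227 × 10^-3 mol
From the 1:3 ratio, n(IO3^-) in the aliquot = 1/3 × 2.227 × 10^-3 = 7.423 × 10^-4 mol
[IO3^-]_dilute = 7.423 × 10^-4 / 0.02567 = 0.02892 mol/L
[IO3^-]_original = 0.02892 × 500.0/20.10 = 0.7193 mol/L

0.7193 mol/L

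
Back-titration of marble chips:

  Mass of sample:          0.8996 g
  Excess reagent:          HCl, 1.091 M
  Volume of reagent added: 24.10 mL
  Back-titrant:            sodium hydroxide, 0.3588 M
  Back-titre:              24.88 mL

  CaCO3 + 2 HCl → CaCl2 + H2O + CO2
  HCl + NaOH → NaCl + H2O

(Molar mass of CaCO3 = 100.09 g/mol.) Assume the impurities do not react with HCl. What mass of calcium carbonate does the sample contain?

n(HCl) added = 0.02410 × 1.091 = 0.02629 mol
n(NaOH) used in back-titration = 0.02488 × 0.3588 = 8.927 × 10^-3 mol
n(HCl) left over = 8.927 × 10^-3 mol (1:1 ratio)
n(HCl) consumed by analyte = 0.02629 − 8.927 × 10^-3 = 0.01737 mol
From the 1:2 ratio, n(CaCO3) = 1/2 × 0.01737 = 8.683 × 10^-3 mol
mass of CaCO3 = 8.683 × 10^-3 × 100.09 = 0.8691 g

0.8691 g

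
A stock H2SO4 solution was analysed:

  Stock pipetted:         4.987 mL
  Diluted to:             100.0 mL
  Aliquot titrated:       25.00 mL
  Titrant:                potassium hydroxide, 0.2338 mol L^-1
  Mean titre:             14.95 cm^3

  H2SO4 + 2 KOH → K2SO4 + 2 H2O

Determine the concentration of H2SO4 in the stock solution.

n(KOH) = 0.01495 × 0.2338 = 3.495 × 10^-3 mol
From the 1:2 ratio, n(H2SO4) in the aliquot = 1/2 × 3.495 × 10^-3 = 1.748 × 10^-3 mol
[H2SO4]_dilute = 1.748 × 10^-3 / 0.02500 = 0.06991 mol/L
Dilution factor = 100.0 / 4.987 = 20.05
[H2SO4]_stock = 0.06991 × 20.05 = 1.402 mol/L

1.402 mol/L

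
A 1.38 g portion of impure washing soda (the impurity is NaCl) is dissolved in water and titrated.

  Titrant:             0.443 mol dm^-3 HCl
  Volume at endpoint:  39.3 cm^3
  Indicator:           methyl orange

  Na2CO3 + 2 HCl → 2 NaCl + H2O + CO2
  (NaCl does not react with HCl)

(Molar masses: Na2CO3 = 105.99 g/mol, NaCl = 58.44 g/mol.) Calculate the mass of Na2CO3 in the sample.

0.923 g

n(HCl) = 0.0393 × 0.443 = 0.0174 mol
Let x = n(Na2CO3), y = n(NaCl).
Titrant: 2x = 0.0174;  mass: 105.99x + 58.44y = 1.38
Solving, x = 8.70 × 10^-3 mol, y = 7.83 × 10^-3 mol
mass of Na2CO3 = 8.70 × 10^-3 × 105.99 = 0.923 g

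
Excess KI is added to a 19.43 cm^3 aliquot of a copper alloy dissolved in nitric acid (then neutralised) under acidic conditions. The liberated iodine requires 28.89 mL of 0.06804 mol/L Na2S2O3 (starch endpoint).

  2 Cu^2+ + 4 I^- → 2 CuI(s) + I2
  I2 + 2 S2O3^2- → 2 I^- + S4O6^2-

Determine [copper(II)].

n(S2O3^2-) = 0.02889 × 0.06804 = 1.966 × 10^-3 mol
n(I2) = n(S2O3^2-)/2 = 9.828 × 10^-4 mol
From the 2:1 ratio, n(Cu2+) in the aliquot = 2/1 × 9.828 × 10^-4 = 1.966 × 10^-3 mol
[Cu2+] = 1.966 × 10^-3 / 0.01943 = 0.1012 mol/L

0.1012 mol/L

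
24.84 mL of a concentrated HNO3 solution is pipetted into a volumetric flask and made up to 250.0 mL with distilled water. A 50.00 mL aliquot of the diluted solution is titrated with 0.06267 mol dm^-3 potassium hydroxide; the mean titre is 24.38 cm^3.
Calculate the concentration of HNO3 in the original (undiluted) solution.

0.3075 mol/L

HNO3 + KOH → KNO3 + H2O
n(KOH) = 0.02438 × 0.06267 = 1.528 × 10^-3 mol
n(HNO3) in the aliquot = 1.528 × 10^-3 mol (1:1 ratio)
[HNO3]_dilute = 1.528 × 10^-3 / 0.05000 = 0.03056 mol/L
Dilution factor = 250.0 / 24.84 = 10.06
[HNO3]_stock = 0.03056 × 10.06 = 0.3075 mol/L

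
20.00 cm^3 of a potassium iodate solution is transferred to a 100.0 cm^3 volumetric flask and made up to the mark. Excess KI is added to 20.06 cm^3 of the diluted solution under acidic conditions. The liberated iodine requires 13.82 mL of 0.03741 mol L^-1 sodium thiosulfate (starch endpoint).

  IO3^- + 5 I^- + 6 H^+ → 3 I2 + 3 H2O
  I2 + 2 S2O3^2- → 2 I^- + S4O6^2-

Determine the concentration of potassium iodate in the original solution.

n(S2O3^2-) = 0.01382 × 0.03741 = 5.170 × 10^-4 mol
n(I2) = n(S2O3^2-)/2 = 2.585 × 10^-4 mol
From the 1:3 ratio, n(IO3^-) in the aliquot = 1/3 × 2.585 × 10^-4 = 8.617 × 10^-5 mol
[IO3^-]_dilute = 8.617 × 10^-5 / 0.02006 = 0.004295 mol/L
[IO3^-]_original = 0.004295 × 100.0/20.00 = 0.02148 mol/L

0.02148 mol/L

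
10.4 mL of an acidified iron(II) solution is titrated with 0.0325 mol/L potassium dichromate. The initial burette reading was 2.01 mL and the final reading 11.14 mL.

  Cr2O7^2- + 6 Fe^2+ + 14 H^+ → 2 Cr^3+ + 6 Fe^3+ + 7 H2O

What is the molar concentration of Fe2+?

n(K2Cr2O7) = 0.00913 L × 0.0325 mol/L = 2.97 × 10^-4 mol
From the 6:1 mole ratio, n(Fe2+) = 6/1 × 2.97 × 10^-4 = 1.78 × 10^-3 mol
[Fe2+] = 1.78 × 10^-3 mol / 0.0104 L = 0.171 mol/L

0.171 mol/L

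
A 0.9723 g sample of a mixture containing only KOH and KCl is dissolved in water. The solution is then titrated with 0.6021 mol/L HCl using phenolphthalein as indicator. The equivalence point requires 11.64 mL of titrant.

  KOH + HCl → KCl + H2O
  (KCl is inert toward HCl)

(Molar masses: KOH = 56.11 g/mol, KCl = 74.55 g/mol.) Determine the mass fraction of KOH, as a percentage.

n(HCl) = 0.01164 × 0.6021 = 7.008 × 10^-3 mol
Let x = n(KOH), y = n(KCl).
Titrant: 1x = 7.008 × 10^-3;  mass: 56.11x + 74.55y = 0.9723
Solving, x = 7.008 × 10^-3 mol, y = 7.767 × 10^-3 mol
mass of KOH = 7.008 × 10^-3 × 56.11 = 0.3932 g
% KOH = 0.3932 / 0.9723 × 100 = 40.44 %

40.44 %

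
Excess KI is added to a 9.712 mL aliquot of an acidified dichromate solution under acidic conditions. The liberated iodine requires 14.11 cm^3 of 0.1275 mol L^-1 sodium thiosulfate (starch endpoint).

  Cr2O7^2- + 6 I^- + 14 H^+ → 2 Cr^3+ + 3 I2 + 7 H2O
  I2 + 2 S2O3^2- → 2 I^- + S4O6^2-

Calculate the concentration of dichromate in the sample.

n(S2O3^2-) = 0.01411 × 0.1275 = 1.799 × 10^-3 mol
n(I2) = n(S2O3^2-)/2 = 8.995 × 10^-4 mol
From the 1:3 ratio, n(Cr2O7^2-) in the aliquot = 1/3 × 8.995 × 10^-4 = 2.998 × 10^-4 mol
[Cr2O7^2-] = 2.998 × 10^-4 / 0.009712 = 0.03087 mol/L

0.03087 mol/L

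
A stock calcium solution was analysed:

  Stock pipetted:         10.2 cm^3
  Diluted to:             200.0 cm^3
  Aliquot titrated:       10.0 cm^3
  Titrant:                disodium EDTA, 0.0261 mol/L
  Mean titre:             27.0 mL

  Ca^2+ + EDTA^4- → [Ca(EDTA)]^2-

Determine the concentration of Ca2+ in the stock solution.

n(EDTA) = 0.0270 × 0.0261 = 7.05 × 10^-4 mol
n(Ca2+) in the aliquot = 7.05 × 10^-4 mol (1:1 ratio)
[Ca2+]_dilute = 7.05 × 10^-4 / 0.0100 = 0.0705 mol/L
Dilution factor = 200.0 / 10.2 = 19.61
[Ca2+]_stock = 0.0705 × 19.61 = 1.38 mol/L

1.38 mol/L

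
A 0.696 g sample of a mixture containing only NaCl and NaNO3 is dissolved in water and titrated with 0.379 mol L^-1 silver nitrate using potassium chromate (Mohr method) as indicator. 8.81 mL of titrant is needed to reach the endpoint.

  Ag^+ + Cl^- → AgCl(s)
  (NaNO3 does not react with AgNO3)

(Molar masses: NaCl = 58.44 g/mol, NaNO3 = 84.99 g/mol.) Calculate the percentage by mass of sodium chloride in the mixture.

n(AgNO3) = 0.00881 × 0.379 = 3.34 × 10^-3 mol
Let x = n(NaCl), y = n(NaNO3).
Titrant: 1x = 3.34 × 10^-3;  mass: 58.44x + 84.99y = 0.696
Solving, x = 3.34 × 10^-3 mol, y = 5.89 × 10^-3 mol
mass of NaCl = 3.34 × 10^-3 × 58.44 = 0.195 g
% NaCl = 0.195 / 0.696 × 100 = 28.0 %

28.0 %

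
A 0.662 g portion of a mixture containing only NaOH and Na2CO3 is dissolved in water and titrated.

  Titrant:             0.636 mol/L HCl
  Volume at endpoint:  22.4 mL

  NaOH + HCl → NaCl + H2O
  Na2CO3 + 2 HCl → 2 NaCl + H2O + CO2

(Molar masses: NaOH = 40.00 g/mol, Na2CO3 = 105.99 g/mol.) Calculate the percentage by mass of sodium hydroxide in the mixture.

43.2 %

n(HCl) = 0.0224 × 0.636 = 0.0142 mol
Let x = n(NaOH), y = n(Na2CO3).
Titrant: 1x + 2y = 0.0142;  mass: 40.00x + 105.99y = 0.662
Solving, x = 7.16 × 10^-3 mol, y = 3.55 × 10^-3 mol
mass of NaOH = 7.16 × 10^-3 × 40.00 = 0.286 g
% NaOH = 0.286 / 0.662 × 100 = 43.2 %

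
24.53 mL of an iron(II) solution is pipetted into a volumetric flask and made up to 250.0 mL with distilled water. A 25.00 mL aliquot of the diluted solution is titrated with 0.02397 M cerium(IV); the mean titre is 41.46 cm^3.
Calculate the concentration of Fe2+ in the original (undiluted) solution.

Ce^4+ + Fe^2+ → Ce^3+ + Fe^3+
n(Ce4+) = 0.04146 × 0.02397 = 9.938 × 10^-4 mol
n(Fe2+) in the aliquot = 9.938 × 10^-4 mol (1:1 ratio)
[Fe2+]_dilute = 9.938 × 10^-4 / 0.02500 = 0.03975 mol/L
Dilution factor = 250.0 / 24.53 = 10.19
[Fe2+]_stock = 0.03975 × 10.19 = 0.4051 mol/L

0.4051 M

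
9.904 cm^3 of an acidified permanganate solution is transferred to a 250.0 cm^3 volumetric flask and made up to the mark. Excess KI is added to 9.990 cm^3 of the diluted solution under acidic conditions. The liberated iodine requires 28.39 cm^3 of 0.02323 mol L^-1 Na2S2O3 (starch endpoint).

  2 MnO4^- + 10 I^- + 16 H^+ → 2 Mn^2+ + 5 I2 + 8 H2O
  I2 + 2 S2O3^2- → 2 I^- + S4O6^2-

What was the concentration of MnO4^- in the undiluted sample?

n(S2O3^2-) = 0.02839 × 0.02323 = 6.595 × 10^-4 mol
n(I2) = n(S2O3^2-)/2 = 3.297 × 10^-4 mol
From the 2:5 ratio, n(MnO4^-) in the aliquot = 2/5 × 3.297 × 10^-4 = 1.319 × 10^-4 mol
[MnO4^-]_dilute = 1.319 × 10^-4 / 0.009990 = 0.01320 mol/L
[MnO4^-]_original = 0.01320 × 250.0/9.904 = 0.3333 mol/L

0.3333 mol/L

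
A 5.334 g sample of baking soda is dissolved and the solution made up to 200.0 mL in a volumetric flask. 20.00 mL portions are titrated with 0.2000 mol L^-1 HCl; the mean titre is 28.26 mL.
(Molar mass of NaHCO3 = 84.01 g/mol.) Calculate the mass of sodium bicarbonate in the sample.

4.748 g

NaHCO3 + HCl → NaCl + H2O + CO2
n(HCl) per titration = 0.02826 × 0.2000 = 5.652 × 10^-3 mol
n(NaHCO3) in each aliquot = 5.652 × 10^-3 mol (1:1 ratio)
n(NaHCO3) in the whole flask = 5.652 × 10^-3 × 200.0/20.00 = 0.05652 mol
mass of NaHCO3 = 0.05652 × 84.01 = 4.748 g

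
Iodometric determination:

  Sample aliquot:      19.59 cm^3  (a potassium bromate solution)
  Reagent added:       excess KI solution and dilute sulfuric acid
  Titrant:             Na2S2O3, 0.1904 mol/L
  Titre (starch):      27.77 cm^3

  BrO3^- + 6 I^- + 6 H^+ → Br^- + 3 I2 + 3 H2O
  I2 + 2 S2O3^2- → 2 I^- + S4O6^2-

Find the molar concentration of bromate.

n(S2O3^2-) = 0.02777 × 0.1904 = 5.287 × 10^-3 mol
n(I2) = n(S2O3^2-)/2 = 2.644 × 10^-3 mol
From the 1:3 ratio, n(BrO3^-) in the aliquot = 1/3 × 2.644 × 10^-3 = 8.812 × 10^-4 mol
[BrO3^-] = 8.812 × 10^-4 / 0.01959 = 0.04498 mol/L

0.04498 mol/L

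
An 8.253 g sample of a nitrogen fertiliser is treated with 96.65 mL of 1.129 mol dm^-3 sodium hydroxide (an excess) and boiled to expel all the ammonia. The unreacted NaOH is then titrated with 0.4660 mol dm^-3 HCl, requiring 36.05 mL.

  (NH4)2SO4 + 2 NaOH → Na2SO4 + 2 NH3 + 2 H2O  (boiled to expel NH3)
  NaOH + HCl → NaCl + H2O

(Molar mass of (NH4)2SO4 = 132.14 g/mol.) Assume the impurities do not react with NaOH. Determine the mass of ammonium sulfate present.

n(NaOH) added = 0.09665 × 1.129 = 0.1091 mol
n(HCl) used in back-titration = 0.03605 × 0.4660 = 0.01680 mol
n(NaOH) left over = 0.01680 mol (1:1 ratio)
n(NaOH) consumed by analyte = 0.1091 − 0.01680 = 0.09232 mol
From the 1:2 ratio, n((NH4)2SO4) = 1/2 × 0.09232 = 0.04616 mol
mass of (NH4)2SO4 = 0.04616 × 132.14 = 6.099 g

6.099 g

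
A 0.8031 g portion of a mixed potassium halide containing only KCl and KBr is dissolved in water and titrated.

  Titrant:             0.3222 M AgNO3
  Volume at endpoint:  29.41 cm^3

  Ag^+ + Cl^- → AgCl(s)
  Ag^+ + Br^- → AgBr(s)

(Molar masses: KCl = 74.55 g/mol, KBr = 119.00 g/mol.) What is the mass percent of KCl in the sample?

n(AgNO3) = 0.02941 × 0.3222 = 9.476 × 10^-3 mol
Let x = n(KCl), y = n(KBr).
Titrant: 1x + 1y = 9.476 × 10^-3;  mass: 74.55x + 119.00y = 0.8031
Solving, x = 7.301 × 10^-3 mol, y = 2.175 × 10^-3 mol
mass of KCl = 7.301 × 10^-3 × 74.55 = 0.5443 g
% KCl = 0.5443 / 0.8031 × 100 = 67.77 %

67.77 %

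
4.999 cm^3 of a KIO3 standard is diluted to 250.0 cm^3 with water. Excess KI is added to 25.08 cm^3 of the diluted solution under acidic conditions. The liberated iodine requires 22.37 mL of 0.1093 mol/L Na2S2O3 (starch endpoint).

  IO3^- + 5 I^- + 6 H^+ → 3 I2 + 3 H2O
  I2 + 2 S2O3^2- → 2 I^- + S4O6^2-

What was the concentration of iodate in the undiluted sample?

0.8126 mol/L

n(S2O3^2-) = 0.02237 × 0.1093 = 2.445 × 10^-3 mol
n(I2) = n(S2O3^2-)/2 = 1.223 × 10^-3 mol
From the 1:3 ratio, n(IO3^-) in the aliquot = 1/3 × 1.223 × 10^-3 = 4.075 × 10^-4 mol
[IO3^-]_dilute = 4.075 × 10^-4 / 0.02508 = 0.01625 mol/L
[IO3^-]_original = 0.01625 × 250.0/4.999 = 0.8126 mol/L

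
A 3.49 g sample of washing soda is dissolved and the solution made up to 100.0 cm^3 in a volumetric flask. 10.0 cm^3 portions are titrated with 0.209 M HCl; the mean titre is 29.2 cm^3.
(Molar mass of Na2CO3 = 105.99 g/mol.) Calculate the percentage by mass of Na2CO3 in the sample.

92.7 %

Na2CO3 + 2 HCl → 2 NaCl + H2O + CO2
n(HCl) per titration = 0.0292 × 0.209 = 6.10 × 10^-3 mol
From the 1:2 ratio, n(Na2CO3) in each aliquot = 1/2 × 6.10 × 10^-3 = 3.05 × 10^-3 mol
n(Na2CO3) in the whole flask = 3.05 × 10^-3 × 100.0/10.0 = 0.0305 mol
mass of Na2CO3 = 0.0305 × 105.99 = 3.23 g
% Na2CO3 = 3.23 / 3.49 × 100 = 92.7 %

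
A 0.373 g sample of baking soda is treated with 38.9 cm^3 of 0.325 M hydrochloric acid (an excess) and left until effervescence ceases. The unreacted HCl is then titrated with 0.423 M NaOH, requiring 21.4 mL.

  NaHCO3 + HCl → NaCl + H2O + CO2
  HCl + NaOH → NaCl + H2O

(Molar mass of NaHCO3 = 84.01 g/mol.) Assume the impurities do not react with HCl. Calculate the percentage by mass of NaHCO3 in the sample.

n(HCl) added = 0.0389 × 0.325 = 0.0126 mol
n(NaOH) used in back-titration = 0.0214 × 0.423 = 9.05 × 10^-3 mol
n(HCl) left over = 9.05 × 10^-3 mol (1:1 ratio)
n(HCl) consumed by analyte = 0.0126 − 9.05 × 10^-3 = 3.59 × 10^-3 mol
n(NaHCO3) = 3.59 × 10^-3 mol (1:1 ratio)
mass of NaHCO3 = 3.59 × 10^-3 × 84.01 = 0.302 g
% NaHCO3 = 0.302 / 0.373 × 100 = 80.9 %

80.9 %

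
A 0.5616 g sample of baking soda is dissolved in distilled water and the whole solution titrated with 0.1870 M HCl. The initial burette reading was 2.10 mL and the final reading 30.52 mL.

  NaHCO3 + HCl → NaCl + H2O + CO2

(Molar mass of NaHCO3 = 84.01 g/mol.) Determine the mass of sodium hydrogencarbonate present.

0.4465 g

n(HCl) = 0.02842 L × 0.1870 mol/L = 5.315 × 10^-3 mol
n(NaHCO3) = 5.315 × 10^-3 mol (1:1 ratio)
mass of NaHCO3 = 5.315 × 10^-3 × 84.01 g/mol = 0.4465 g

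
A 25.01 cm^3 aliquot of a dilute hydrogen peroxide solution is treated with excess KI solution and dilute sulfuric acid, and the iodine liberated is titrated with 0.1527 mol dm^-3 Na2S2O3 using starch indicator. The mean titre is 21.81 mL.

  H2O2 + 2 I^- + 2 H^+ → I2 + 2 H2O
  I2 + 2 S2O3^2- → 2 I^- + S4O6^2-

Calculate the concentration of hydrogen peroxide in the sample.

n(S2O3^2-) = 0.02181 × 0.1527 = 3.330 × 10^-3 mol
n(I2) = n(S2O3^2-)/2 = 1.665 × 10^-3 mol
n(H2O2) in the aliquot = 1.665 × 10^-3 mol (1:1 ratio)
[H2O2] = 1.665 × 10^-3 / 0.02501 = 0.06658 mol/L

0.06658 mol/L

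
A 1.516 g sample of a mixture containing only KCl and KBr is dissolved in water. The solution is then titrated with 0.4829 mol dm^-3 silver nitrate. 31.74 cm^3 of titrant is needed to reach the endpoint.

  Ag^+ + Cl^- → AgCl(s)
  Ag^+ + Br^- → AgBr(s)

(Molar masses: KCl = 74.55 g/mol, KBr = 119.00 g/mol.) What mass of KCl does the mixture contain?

0.5165 g

n(AgNO3) = 0.03174 × 0.4829 = 0.01533 mol
Let x = n(KCl), y = n(KBr).
Titrant: 1x + 1y = 0.01533;  mass: 74.55x + 119.00y = 1.516
Solving, x = 6.928 × 10^-3 mol, y = 8.399 × 10^-3 mol
mass of KCl = 6.928 × 10^-3 × 74.55 = 0.5165 g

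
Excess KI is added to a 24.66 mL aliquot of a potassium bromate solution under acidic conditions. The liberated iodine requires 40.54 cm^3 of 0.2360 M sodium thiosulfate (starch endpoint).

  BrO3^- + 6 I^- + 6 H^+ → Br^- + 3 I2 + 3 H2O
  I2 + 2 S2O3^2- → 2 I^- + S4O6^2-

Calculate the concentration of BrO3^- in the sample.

n(S2O3^2-) = 0.04054 × 0.2360 = 9.567 × 10^-3 mol
n(I2) = n(S2O3^2-)/2 = 4.784 × 10^-3 mol
From the 1:3 ratio, n(BrO3^-) in the aliquot = 1/3 × 4.784 × 10^-3 = 1.595 × 10^-3 mol
[BrO3^-] = 1.595 × 10^-3 / 0.02466 = 0.06466 mol/L

0.06466 M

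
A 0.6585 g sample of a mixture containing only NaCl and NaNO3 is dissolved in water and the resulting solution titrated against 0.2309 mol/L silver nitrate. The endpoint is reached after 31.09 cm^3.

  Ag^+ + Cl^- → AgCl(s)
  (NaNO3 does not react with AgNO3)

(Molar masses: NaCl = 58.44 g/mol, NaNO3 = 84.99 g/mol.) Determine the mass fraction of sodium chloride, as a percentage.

n(AgNO3) = 0.03109 × 0.2309 = 7.179 × 10^-3 mol
Let x = n(NaCl), y = n(NaNO3).
Titrant: 1x = 7.179 × 10^-3;  mass: 58.44x + 84.99y = 0.6585
Solving, x = 7.179 × 10^-3 mol, y = 2.812 × 10^-3 mol
mass of NaCl = 7.179 × 10^-3 × 58.44 = 0.4195 g
% NaCl = 0.4195 / 0.6585 × 100 = 63.71 %

63.71 %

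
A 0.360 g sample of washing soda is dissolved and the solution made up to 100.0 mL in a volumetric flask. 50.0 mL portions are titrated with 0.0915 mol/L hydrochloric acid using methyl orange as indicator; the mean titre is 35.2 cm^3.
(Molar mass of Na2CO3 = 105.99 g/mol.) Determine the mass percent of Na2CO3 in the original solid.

Na2CO3 + 2 HCl → 2 NaCl + H2O + CO2
n(HCl) per titration = 0.0352 × 0.0915 = 3.22 × 10^-3 mol
From the 1:2 ratio, n(Na2CO3) in each aliquot = 1/2 × 3.22 × 10^-3 = 1.61 × 10^-3 mol
n(Na2CO3) in the whole flask = 1.61 × 10^-3 × 100.0/50.0 = 3.22 × 10^-3 mol
mass of Na2CO3 = 3.22 × 10^-3 × 105.99 = 0.341 g
% Na2CO3 = 0.341 / 0.360 × 100 = 94.8 %

94.8 %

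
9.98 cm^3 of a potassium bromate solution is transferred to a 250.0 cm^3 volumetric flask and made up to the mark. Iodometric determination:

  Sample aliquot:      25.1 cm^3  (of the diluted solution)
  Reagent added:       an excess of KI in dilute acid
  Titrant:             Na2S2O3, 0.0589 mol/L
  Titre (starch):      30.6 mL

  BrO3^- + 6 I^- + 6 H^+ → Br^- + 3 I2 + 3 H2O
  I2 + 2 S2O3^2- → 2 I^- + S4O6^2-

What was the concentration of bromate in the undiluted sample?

n(S2O3^2-) = 0.0306 × 0.0589 = 1.80 × 10^-3 mol
n(I2) = n(S2O3^2-)/2 = 9.01 × 10^-4 mol
From the 1:3 ratio, n(BrO3^-) in the aliquot = 1/3 × 9.01 × 10^-4 = 3.00 × 10^-4 mol
[BrO3^-]_dilute = 3.00 × 10^-4 / 0.0251 = 0.0120 mol/L
[BrO3^-]_original = 0.0120 × 250.0/9.98 = 0.300 mol/L

0.300 mol/L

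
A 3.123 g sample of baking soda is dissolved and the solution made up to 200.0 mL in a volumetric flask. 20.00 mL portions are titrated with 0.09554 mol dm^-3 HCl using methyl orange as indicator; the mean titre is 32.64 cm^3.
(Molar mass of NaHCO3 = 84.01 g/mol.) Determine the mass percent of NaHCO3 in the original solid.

83.89 %

NaHCO3 + HCl → NaCl + H2O + CO2
n(HCl) per titration = 0.03264 × 0.09554 = 3.118 × 10^-3 mol
n(NaHCO3) in each aliquot = 3.118 × 10^-3 mol (1:1 ratio)
n(NaHCO3) in the whole flask = 3.118 × 10^-3 × 200.0/20.00 = 0.03118 mol
mass of NaHCO3 = 0.03118 × 84.01 = 2.620 g
% NaHCO3 = 2.620 / 3.123 × 100 = 83.89 %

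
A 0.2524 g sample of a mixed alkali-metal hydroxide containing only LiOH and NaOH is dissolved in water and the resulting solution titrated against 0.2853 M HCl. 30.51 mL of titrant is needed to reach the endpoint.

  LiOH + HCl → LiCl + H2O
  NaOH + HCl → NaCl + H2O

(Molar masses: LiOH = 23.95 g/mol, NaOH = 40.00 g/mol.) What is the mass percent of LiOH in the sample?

n(HCl) = 0.03051 × 0.2853 = 8.705 × 10^-3 mol
Let x = n(LiOH), y = n(NaOH).
Titrant: 1x + 1y = 8.705 × 10^-3;  mass: 23.95x + 40.00y = 0.2524
Solving, x = 5.968 × 10^-3 mol, y = 2.737 × 10^-3 mol
mass of LiOH = 5.968 × 10^-3 × 23.95 = 0.1429 g
% LiOH = 0.1429 / 0.2524 × 100 = 56.63 %

56.63 %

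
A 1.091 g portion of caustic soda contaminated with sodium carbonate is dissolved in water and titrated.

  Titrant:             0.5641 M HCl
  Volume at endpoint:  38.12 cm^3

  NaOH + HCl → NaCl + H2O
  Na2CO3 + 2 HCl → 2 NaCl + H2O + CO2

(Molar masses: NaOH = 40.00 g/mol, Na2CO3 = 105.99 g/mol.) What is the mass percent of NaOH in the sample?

n(HCl) = 0.03812 × 0.5641 = 0.02150 mol
Let x = n(NaOH), y = n(Na2CO3).
Titrant: 1x + 2y = 0.02150;  mass: 40.00x + 105.99y = 1.091
Solving, x = 3.738 × 10^-3 mol, y = 8.883 × 10^-3 mol
mass of NaOH = 3.738 × 10^-3 × 40.00 = 0.1495 g
% NaOH = 0.1495 / 1.091 × 100 = 13.71 %

13.71 %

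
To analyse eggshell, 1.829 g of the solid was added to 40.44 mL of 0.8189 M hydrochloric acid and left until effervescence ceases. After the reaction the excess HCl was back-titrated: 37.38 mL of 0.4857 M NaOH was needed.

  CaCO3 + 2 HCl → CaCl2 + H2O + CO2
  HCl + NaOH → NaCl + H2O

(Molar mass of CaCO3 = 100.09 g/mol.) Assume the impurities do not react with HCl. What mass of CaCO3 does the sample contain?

0.7487 g

n(HCl) added = 0.04044 × 0.8189 = 0.03312 mol
n(NaOH) used in back-titration = 0.03738 × 0.4857 = 0.01816 mol
n(HCl) left over = 0.01816 mol (1:1 ratio)
n(HCl) consumed by analyte = 0.03312 − 0.01816 = 0.01496 mol
From the 1:2 ratio, n(CaCO3) = 1/2 × 0.01496 = 7.480 × 10^-3 mol
mass of CaCO3 = 7.480 × 10^-3 × 100.09 = 0.7487 g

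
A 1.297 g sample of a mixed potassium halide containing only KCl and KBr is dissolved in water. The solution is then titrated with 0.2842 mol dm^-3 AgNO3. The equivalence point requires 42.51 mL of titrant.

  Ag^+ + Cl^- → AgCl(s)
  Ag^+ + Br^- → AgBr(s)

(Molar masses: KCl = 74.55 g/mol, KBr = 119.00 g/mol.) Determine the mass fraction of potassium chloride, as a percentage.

18.19 %

n(AgNO3) = 0.04251 × 0.2842 = 0.01208 mol
Let x = n(KCl), y = n(KBr).
Titrant: 1x + 1y = 0.01208;  mass: 74.55x + 119.00y = 1.297
Solving, x = 3.165 × 10^-3 mol, y = 8.916 × 10^-3 mol
mass of KCl = 3.165 × 10^-3 × 74.55 = 0.2359 g
% KCl = 0.2359 / 1.297 × 100 = 18.19 %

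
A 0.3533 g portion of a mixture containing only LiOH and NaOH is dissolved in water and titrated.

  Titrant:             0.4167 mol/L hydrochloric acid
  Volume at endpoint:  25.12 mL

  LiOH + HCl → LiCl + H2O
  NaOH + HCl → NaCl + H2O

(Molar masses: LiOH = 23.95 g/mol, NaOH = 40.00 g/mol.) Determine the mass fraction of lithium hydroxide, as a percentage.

n(HCl) = 0.02512 × 0.4167 = 0.01047 mol
Let x = n(LiOH), y = n(NaOH).
Titrant: 1x + 1y = 0.01047;  mass: 23.95x + 40.00y = 0.3533
Solving, x = 4.075 × 10^-3 mol, y = 6.393 × 10^-3 mol
mass of LiOH = 4.075 × 10^-3 × 23.95 = 0.09759 g
% LiOH = 0.09759 / 0.3533 × 100 = 27.62 %

27.62 %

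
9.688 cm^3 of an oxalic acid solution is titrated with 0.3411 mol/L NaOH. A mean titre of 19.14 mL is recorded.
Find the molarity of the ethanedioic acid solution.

0.3369 mol/L

H2C2O4 + 2 NaOH → Na2C2O4 + 2 H2O
n(NaOH) = 0.01914 L × 0.3411 mol/L = 6.529 × 10^-3 mol
From the 1:2 mole ratio, n(H2C2O4) = 1/2 × 6.529 × 10^-3 = 3.264 × 10^-3 mol
[H2C2O4] = 3.264 × 10^-3 mol / 0.009688 L = 0.3369 mol/L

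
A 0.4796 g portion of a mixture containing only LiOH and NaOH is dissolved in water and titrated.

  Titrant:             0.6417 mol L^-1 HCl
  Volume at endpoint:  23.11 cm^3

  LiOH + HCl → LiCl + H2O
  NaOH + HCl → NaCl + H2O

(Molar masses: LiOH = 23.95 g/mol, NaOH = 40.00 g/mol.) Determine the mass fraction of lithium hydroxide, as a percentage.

35.34 %

n(HCl) = 0.02311 × 0.6417 = 0.01483 mol
Let x = n(LiOH), y = n(NaOH).
Titrant: 1x + 1y = 0.01483;  mass: 23.95x + 40.00y = 0.4796
Solving, x = 7.077 × 10^-3 mol, y = 7.753 × 10^-3 mol
mass of LiOH = 7.077 × 10^-3 × 23.95 = 0.1695 g
% LiOH = 0.1695 / 0.4796 × 100 = 35.34 %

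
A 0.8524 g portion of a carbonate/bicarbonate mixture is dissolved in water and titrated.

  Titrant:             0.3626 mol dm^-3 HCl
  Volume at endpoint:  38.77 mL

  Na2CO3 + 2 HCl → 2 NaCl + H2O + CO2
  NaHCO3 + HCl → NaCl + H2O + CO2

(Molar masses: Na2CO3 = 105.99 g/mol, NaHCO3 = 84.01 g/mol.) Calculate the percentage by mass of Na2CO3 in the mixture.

65.87 %

n(HCl) = 0.03877 × 0.3626 = 0.01406 mol
Let x = n(Na2CO3), y = n(NaHCO3).
Titrant: 2x + 1y = 0.01406;  mass: 105.99x + 84.01y = 0.8524
Solving, x = 5.298 × 10^-3 mol, y = 3.463 × 10^-3 mol
mass of Na2CO3 = 5.298 × 10^-3 × 105.99 = 0.5615 g
% Na2CO3 = 0.5615 / 0.8524 × 100 = 65.87 %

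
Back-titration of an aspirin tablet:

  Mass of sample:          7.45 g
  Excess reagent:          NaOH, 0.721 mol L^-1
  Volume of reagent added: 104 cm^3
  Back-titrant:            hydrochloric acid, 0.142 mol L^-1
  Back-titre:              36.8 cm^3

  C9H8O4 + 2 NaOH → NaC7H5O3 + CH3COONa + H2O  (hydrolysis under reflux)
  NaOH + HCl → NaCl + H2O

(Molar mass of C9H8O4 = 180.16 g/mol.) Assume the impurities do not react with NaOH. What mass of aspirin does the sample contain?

6.28 g

n(NaOH) added = 0.104 × 0.721 = 0.0750 mol
n(HCl) used in back-titration = 0.0368 × 0.142 = 5.23 × 10^-3 mol
n(NaOH) left over = 5.23 × 10^-3 mol (1:1 ratio)
n(NaOH) consumed by analyte = 0.0750 − 5.23 × 10^-3 = 0.0698 mol
From the 1:2 ratio, n(C9H8O4) = 1/2 × 0.0698 = 0.0349 mol
mass of C9H8O4 = 0.0349 × 180.16 = 6.28 g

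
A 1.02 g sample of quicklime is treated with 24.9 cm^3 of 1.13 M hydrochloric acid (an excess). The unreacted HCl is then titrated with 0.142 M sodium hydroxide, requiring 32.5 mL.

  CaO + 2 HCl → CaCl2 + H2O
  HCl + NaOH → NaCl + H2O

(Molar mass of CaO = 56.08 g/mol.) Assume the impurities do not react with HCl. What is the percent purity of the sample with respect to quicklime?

n(HCl) added = 0.0249 × 1.13 = 0.0281 mol
n(NaOH) used in back-titration = 0.0325 × 0.142 = 4.61 × 10^-3 mol
n(HCl) left over = 4.61 × 10^-3 mol (1:1 ratio)
n(HCl) consumed by analyte = 0.0281 − 4.61 × 10^-3 = 0.0235 mol
From the 1:2 ratio, n(CaO) = 1/2 × 0.0235 = 0.0118 mol
mass of CaO = 0.0118 × 56.08 = 0.660 g
% CaO = 0.660 / 1.02 × 100 = 64.7 %

64.7 %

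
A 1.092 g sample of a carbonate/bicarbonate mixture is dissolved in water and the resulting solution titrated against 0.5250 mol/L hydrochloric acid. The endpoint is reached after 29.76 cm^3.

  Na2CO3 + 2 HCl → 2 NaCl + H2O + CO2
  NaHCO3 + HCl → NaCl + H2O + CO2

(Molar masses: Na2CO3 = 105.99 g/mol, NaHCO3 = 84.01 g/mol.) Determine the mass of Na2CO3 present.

0.3769 g

n(HCl) = 0.02976 × 0.5250 = 0.01562 mol
Let x = n(Na2CO3), y = n(NaHCO3).
Titrant: 2x + 1y = 0.01562;  mass: 105.99x + 84.01y = 1.092
Solving, x = 3.556 × 10^-3 mol, y = 8.512 × 10^-3 mol
mass of Na2CO3 = 3.556 × 10^-3 × 105.99 = 0.3769 g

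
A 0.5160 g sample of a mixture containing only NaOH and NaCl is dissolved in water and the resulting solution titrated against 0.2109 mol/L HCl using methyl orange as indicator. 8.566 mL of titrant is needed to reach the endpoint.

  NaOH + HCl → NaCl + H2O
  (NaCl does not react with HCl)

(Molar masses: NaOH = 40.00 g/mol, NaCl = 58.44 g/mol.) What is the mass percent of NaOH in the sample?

14.00 %

n(HCl) = 0.008566 × 0.2109 = 1.807 × 10^-3 mol
Let x = n(NaOH), y = n(NaCl).
Titrant: 1x = 1.807 × 10^-3;  mass: 40.00x + 58.44y = 0.5160
Solving, x = 1.807 × 10^-3 mol, y = 7.593 × 10^-3 mol
mass of NaOH = 1.807 × 10^-3 × 40.00 = 0.07226 g
% NaOH = 0.07226 / 0.5160 × 100 = 14.00 %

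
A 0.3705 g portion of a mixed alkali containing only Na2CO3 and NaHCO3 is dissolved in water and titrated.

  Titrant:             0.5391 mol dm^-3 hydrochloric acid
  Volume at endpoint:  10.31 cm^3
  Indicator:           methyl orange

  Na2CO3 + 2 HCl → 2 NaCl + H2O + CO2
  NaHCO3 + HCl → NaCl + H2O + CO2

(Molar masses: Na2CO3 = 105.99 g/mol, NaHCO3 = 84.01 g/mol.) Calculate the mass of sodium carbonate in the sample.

0.1648 g

n(HCl) = 0.01031 × 0.5391 = 5.558 × 10^-3 mol
Let x = n(Na2CO3), y = n(NaHCO3).
Titrant: 2x + 1y = 5.558 × 10^-3;  mass: 105.99x + 84.01y = 0.3705
Solving, x = 1.555 × 10^-3 mol, y = 2.449 × 10^-3 mol
mass of Na2CO3 = 1.555 × 10^-3 × 105.99 = 0.1648 g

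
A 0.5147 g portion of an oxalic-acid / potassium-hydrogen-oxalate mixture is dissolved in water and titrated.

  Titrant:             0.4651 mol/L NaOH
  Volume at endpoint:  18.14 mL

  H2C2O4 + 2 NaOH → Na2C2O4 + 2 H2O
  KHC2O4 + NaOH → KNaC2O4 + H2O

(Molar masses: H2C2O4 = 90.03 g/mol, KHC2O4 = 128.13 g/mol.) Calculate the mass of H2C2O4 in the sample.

0.3067 g

n(NaOH) = 0.01814 × 0.4651 = 8.437 × 10^-3 mol
Let x = n(H2C2O4), y = n(KHC2O4).
Titrant: 2x + 1y = 8.437 × 10^-3;  mass: 90.03x + 128.13y = 0.5147
Solving, x = 3.407 × 10^-3 mol, y = 1.623 × 10^-3 mol
mass of H2C2O4 = 3.407 × 10^-3 × 90.03 = 0.3067 g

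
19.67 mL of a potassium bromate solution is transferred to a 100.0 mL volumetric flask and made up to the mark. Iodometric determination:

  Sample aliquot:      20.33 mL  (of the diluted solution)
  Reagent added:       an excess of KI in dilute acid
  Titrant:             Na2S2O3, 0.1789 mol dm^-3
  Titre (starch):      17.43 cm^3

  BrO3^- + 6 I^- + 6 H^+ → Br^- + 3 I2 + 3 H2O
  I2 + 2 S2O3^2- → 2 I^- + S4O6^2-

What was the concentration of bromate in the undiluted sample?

0.1300 mol/L

n(S2O3^2-) = 0.01743 × 0.1789 = 3.118 × 10^-3 mol
n(I2) = n(S2O3^2-)/2 = 1.559 × 10^-3 mol
From the 1:3 ratio, n(BrO3^-) in the aliquot = 1/3 × 1.559 × 10^-3 = 5.197 × 10^-4 mol
[BrO3^-]_dilute = 5.197 × 10^-4 / 0.02033 = 0.02556 mol/L
[BrO3^-]_original = 0.02556 × 100.0/19.67 = 0.1300 mol/L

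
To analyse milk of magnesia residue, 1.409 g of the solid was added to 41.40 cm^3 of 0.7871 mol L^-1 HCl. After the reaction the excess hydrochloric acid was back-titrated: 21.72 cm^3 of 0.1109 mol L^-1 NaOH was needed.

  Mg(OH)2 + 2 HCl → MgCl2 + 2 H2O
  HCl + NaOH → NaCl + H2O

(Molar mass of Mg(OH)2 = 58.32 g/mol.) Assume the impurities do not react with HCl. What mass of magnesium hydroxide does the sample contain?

n(HCl) added = 0.04140 × 0.7871 = 0.03259 mol
n(NaOH) used in back-titration = 0.02172 × 0.1109 = 2.409 × 10^-3 mol
n(HCl) left over = 2.409 × 10^-3 mol (1:1 ratio)
n(HCl) consumed by analyte = 0.03259 − 2.409 × 10^-3 = 0.03018 mol
From the 1:2 ratio, n(Mg(OH)2) = 1/2 × 0.03018 = 0.01509 mol
mass of Mg(OH)2 = 0.01509 × 58.32 = 0.8800 g

0.8800 g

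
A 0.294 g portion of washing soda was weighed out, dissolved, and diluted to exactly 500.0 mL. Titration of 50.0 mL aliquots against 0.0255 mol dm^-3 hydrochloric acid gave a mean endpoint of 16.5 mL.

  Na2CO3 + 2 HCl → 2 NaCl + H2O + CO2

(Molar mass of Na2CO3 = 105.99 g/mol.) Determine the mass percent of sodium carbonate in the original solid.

n(HCl) per titration = 0.0165 × 0.0255 = 4.21 × 10^-4 mol
From the 1:2 ratio, n(Na2CO3) in each aliquot = 1/2 × 4.21 × 10^-4 = 2.10 × 10^-4 mol
n(Na2CO3) in the whole flask = 2.10 × 10^-4 × 500.0/50.0 = 2.10 × 10^-3 mol
mass of Na2CO3 = 2.10 × 10^-3 × 105.99 = 0.223 g
% Na2CO3 = 0.223 / 0.294 × 100 = 75.8 %

75.8 %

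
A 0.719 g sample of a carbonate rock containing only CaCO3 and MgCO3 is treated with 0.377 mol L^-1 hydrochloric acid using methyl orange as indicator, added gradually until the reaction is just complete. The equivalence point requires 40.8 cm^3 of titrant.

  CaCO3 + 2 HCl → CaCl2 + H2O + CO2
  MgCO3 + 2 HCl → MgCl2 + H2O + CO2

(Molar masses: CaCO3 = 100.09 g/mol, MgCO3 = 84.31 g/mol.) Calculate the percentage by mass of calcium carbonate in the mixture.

62.3 %

n(HCl) = 0.0408 × 0.377 = 0.0154 mol
Let x = n(CaCO3), y = n(MgCO3).
Titrant: 2x + 2y = 0.0154;  mass: 100.09x + 84.31y = 0.719
Solving, x = 4.47 × 10^-3 mol, y = 3.22 × 10^-3 mol
mass of CaCO3 = 4.47 × 10^-3 × 100.09 = 0.448 g
% CaCO3 = 0.448 / 0.719 × 100 = 62.3 %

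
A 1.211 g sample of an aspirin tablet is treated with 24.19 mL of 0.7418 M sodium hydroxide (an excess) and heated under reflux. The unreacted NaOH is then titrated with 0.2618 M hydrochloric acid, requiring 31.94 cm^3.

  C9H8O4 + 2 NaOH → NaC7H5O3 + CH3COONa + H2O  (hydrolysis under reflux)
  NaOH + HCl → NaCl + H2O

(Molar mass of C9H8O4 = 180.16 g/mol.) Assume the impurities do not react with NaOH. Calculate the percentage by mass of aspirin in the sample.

71.28 %

n(NaOH) added = 0.02419 × 0.7418 = 0.01794 mol
n(HCl) used in back-titration = 0.03194 × 0.2618 = 8.362 × 10^-3 mol
n(NaOH) left over = 8.362 × 10^-3 mol (1:1 ratio)
n(NaOH) consumed by analyte = 0.01794 − 8.362 × 10^-3 = 9.582 × 10^-3 mol
From the 1:2 ratio, n(C9H8O4) = 1/2 × 9.582 × 10^-3 = 4.791 × 10^-3 mol
mass of C9H8O4 = 4.791 × 10^-3 × 180.16 = 0.8632 g
% C9H8O4 = 0.8632 / 1.211 × 100 = 71.28 %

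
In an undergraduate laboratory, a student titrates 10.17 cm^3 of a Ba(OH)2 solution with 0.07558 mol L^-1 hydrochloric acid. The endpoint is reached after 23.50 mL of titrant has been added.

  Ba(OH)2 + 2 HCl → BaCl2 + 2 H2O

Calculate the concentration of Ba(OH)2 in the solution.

n(HCl) = 0.02350 L × 0.07558 mol/L = 1.776 × 10^-3 mol
From the 1:2 mole ratio, n(Ba(OH)2) = 1/2 × 1.776 × 10^-3 = 8.881 × 10^-4 mol
[Ba(OH)2] = 8.881 × 10^-4 mol / 0.01017 L = 0.08732 mol/L

0.08732 mol/L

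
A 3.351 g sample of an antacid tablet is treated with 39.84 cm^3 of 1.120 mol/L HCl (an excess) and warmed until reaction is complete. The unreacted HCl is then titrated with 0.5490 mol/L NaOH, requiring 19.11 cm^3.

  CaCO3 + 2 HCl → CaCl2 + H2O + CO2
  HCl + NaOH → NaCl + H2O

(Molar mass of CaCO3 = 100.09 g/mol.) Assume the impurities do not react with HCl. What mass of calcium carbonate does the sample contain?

1.708 g

n(HCl) added = 0.03984 × 1.120 = 0.04462 mol
n(NaOH) used in back-titration = 0.01911 × 0.5490 = 0.01049 mol
n(HCl) left over = 0.01049 mol (1:1 ratio)
n(HCl) consumed by analyte = 0.04462 − 0.01049 = 0.03413 mol
From the 1:2 ratio, n(CaCO3) = 1/2 × 0.03413 = 0.01706 mol
mass of CaCO3 = 0.01706 × 100.09 = 1.708 g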